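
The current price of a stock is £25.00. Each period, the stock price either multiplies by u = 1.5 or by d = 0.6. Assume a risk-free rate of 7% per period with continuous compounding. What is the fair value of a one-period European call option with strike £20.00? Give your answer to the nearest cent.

Risk-neutral probability p = (e^0.07 − 0.6)/(1.5 − 0.6) = 0.4725/0.9000 = 0.5250
Terminal stock prices: S_u = 37.5, S_d = 15
Terminal payoffs (S − K): max(17.5, 0) = 17.5, max(-5, 0) = 0
Node 0 (S = 25): V_0 = e^(−0.07)·[0.5250·17.5000 + 0.4750·0.0000] = 8.5665

£8.57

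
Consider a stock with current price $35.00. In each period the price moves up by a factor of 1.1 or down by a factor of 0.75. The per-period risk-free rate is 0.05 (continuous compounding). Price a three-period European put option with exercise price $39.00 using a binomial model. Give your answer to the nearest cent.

Risk-neutral probability p = (e^0.05 − 0.75)/(1.1 − 0.75) = 0.3013/0.3500 = 0.8608
Terminal stock prices: S_uuu = 46.59, S_uud = 31.76, S_udd = 21.66, S_ddd = 14.77
Terminal payoffs (K − S): max(-7.585, 0) = 0, max(7.237, 0) = 7.237, max(17.34, 0) = 17.34, max(24.23, 0) = 24.23
Node uu (S = 42.35): V_uu = e^(−0.05)·[0.8608·0.0000 + 0.1392·7.2375] = 0.9585
Node ud (S = 28.88): V_ud = e^(−0.05)·[0.8608·7.2375 + 0.1392·17.3438] = 8.2229
Node dd (S = 19.69): V_dd = e^(−0.05)·[0.8608·17.3438 + 0.1392·24.2344] = 17.4104
Node u (S = 38.5): V_u = e^(−0.05)·[0.8608·0.9585 + 0.1392·8.2229] = 1.8738
Node d (S = 26.25): V_d = e^(−0.05)·[0.8608·8.2229 + 0.1392·17.4104] = 9.0387
Node 0 (S = 35): V_0 = e^(−0.05)·[0.8608·1.8738 + 0.1392·9.0387] = 2.7313

$2.73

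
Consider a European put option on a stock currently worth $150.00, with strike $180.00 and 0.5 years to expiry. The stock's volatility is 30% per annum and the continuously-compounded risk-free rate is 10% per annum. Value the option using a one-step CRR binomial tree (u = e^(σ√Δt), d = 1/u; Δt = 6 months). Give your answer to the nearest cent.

CRR parameters: u = e^(σ√Δt) = e^(0.3·√0.5) = 1.2363, d = 1/u = 0.8089
Per-period rate: rΔt = 0.1·0.5 = 0.05, so R = e^0.05 = 1.0513
Risk-neutral probability p = (e^0.05 − 0.8089)/(1.2363 − 0.8089) = 0.2424/0.4275 = 0.5671
Terminal stock prices: S_u = 185.4, S_d = 121.3
Terminal payoffs (K − S): max(-5.447, 0) = 0, max(58.67, 0) = 58.67
Node 0 (S = 150): V_0 = e^(−0.05)·[0.5671·0.0000 + 0.4329·58.6713] = 24.1595

$24.16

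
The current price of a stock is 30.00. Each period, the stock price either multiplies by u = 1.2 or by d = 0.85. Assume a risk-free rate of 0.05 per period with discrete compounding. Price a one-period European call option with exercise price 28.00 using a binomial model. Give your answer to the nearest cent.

4.35

Risk-neutral probability p = (1 + 0.05 − 0.85)/(1.2 − 0.85) = 0.2000/0.3500 = 0.5714
Terminal stock prices: S_u = 36, S_d = 25.5
Terminal payoffs (S − K): max(8, 0) = 8, max(-2.5, 0) = 0
Node 0 (S = 30): V_0 = 1/1.05·[0.5714·8.0000 + 0.4286·0.0000] = 4.3537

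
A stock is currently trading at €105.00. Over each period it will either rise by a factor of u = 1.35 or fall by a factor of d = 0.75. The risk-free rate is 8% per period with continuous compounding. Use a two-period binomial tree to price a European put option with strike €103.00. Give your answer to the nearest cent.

Risk-neutral probability p = (e^0.08 − 0.75)/(1.35 − 0.75) = 0.3333/0.6000 = 0.5555
Terminal stock prices: S_uu = 191.4, S_ud = 106.3, S_dd = 59.06
Terminal payoffs (K − S): max(-88.36, 0) = 0, max(-3.312, 0) = 0, max(43.94, 0) = 43.94
Node u (S = 141.8): V_u = e^(−0.08)·[0.5555·0.0000 + 0.4445·0.0000] = 0.0000
Node d (S = 78.75): V_d = e^(−0.08)·[0.5555·0.0000 + 0.4445·43.9375] = 18.0295
Node 0 (S = 105): V_0 = e^(−0.08)·[0.5555·0.0000 + 0.4445·18.0295] = 7.3983

€7.40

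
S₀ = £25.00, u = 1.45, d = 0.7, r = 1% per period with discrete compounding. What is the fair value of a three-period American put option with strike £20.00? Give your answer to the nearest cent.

£3.23

Risk-neutral probability p = (1 + 0.01 − 0.7)/(1.45 − 0.7) = 0.3100/0.7500 = 0.4133
Terminal stock prices: S_uuu = 76.22, S_uud = 36.79, S_udd = 17.76, S_ddd = 8.575
Terminal payoffs (K − S): max(-56.22, 0) = 0, max(-16.79, 0) = 0, max(2.238, 0) = 2.238, max(11.43, 0) = 11.43
Node uu (S = 52.56): continuation = 1/1.01·[0.4133·0.0000 + 0.5867·0.0000] = 0.0000; exercise value = 0.0000 ≤ continuation, so V_uu = 0.0000
Node ud (S = 25.38): continuation = 1/1.01·[0.4133·0.0000 + 0.5867·2.2375] = 1.2997; exercise value = 0.0000 ≤ continuation, so V_ud = 1.2997
Node dd (S = 12.25): continuation = 1/1.01·[0.4133·2.2375 + 0.5867·11.4250] = 7.5520; exercise value = 7.7500 > continuation, so V_dd = 7.7500 (exercise)
Node u (S = 36.25): continuation = 1/1.01·[0.4133·0.0000 + 0.5867·1.2997] = 0.7549; exercise value = 0.0000 ≤ continuation, so V_u = 0.7549
Node d (S = 17.5): continuation = 1/1.01·[0.4133·1.2997 + 0.5867·7.7500] = 5.0335; exercise value = 2.5000 ≤ continuation, so V_d = 5.0335
Node 0 (S = 25): continuation = 1/1.01·[0.4133·0.7549 + 0.5867·5.0335] = 3.2327; exercise value = 0.0000 ≤ continuation, so V_0 = 3.2327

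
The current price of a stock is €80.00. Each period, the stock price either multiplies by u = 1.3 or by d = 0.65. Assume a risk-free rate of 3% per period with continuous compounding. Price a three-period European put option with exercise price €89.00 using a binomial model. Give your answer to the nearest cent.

Risk-neutral probability p = (e^0.03 − 0.65)/(1.3 − 0.65) = 0.3805/0.6500 = 0.5853
Terminal stock prices: S_uuu = 175.8, S_uud = 87.88, S_udd = 43.94, S_ddd = 21.97
Terminal payoffs (K − S): max(-86.76, 0) = 0, max(1.12, 0) = 1.12, max(45.06, 0) = 45.06, max(67.03, 0) = 67.03
Node uu (S = 135.2): V_uu = e^(−0.03)·[0.5853·0.0000 + 0.4147·1.1200] = 0.4507
Node ud (S = 67.6): V_ud = e^(−0.03)·[0.5853·1.1200 + 0.4147·45.0600] = 18.7697
Node dd (S = 33.8): V_dd = e^(−0.03)·[0.5853·45.0600 + 0.4147·67.0300] = 52.5697
Node u (S = 104): V_u = e^(−0.03)·[0.5853·0.4507 + 0.4147·18.7697] = 7.8095
Node d (S = 52): V_d = e^(−0.03)·[0.5853·18.7697 + 0.4147·52.5697] = 31.8170
Node 0 (S = 80): V_0 = e^(−0.03)·[0.5853·7.8095 + 0.4147·31.8170] = 17.2400

€17.24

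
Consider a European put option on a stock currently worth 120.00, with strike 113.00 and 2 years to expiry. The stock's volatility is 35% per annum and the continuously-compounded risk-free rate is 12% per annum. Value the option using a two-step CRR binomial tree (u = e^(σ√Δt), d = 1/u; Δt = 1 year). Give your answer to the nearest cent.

CRR parameters: u = e^(σ√Δt) = e^(0.35·√1) = 1.4191, d = 1/u = 0.7047
Per-period rate: rΔt = 0.12·1 = 0.12, so R = e^0.12 = 1.1275
Risk-neutral probability p = (e^0.12 − 0.7047)/(1.4191 − 0.7047) = 0.4228/0.7144 = 0.5919
Terminal stock prices: S_uu = 241.7, S_ud = 120, S_dd = 59.59
Terminal payoffs (K − S): max(-128.7, 0) = 0, max(-7, 0) = 0, max(53.41, 0) = 53.41
Node u (S = 170.3): V_u = e^(−0.12)·[0.5919·0.0000 + 0.4081·0.0000] = 0.0000
Node d (S = 84.56): V_d = e^(−0.12)·[0.5919·0.0000 + 0.4081·53.4098] = 19.3339
Node 0 (S = 120): V_0 = e^(−0.12)·[0.5919·0.0000 + 0.4081·19.3339] = 6.9987

7.00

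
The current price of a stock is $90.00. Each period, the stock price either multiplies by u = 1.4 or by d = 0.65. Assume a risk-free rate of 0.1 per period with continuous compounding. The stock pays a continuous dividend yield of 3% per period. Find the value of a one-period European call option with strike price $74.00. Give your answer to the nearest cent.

Per-period risk-free factor R = e^0.1 = 1.1052; dividend-adjusted growth = e^(0.1−0.03) = 1.0725.
Risk-neutral probability p = (1.0725 − 0.65)/(1.4 − 0.65) = 0.4225/0.7500 = 0.5633
Terminal stock prices: S_u = 126, S_d = 58.5
Terminal payoffs (S − K): max(52, 0) = 52, max(-15.5, 0) = 0
Node 0 (S = 90): V_0 = e^(−0.1)·[0.5633·52.0000 + 0.4367·0.0000] = 26.5062

$26.51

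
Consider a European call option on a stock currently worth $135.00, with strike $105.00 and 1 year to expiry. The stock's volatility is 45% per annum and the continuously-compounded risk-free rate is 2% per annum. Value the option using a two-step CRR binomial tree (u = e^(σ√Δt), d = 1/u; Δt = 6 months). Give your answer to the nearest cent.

CRR parameters: u = e^(σ√Δt) = e^(0.45·√0.5) = 1.3746, d = 1/u = 0.7275
Per-period rate: rΔt = 0.02·0.5 = 0.01, so R = e^0.01 = 1.0101
Risk-neutral probability p = (e^0.01 − 0.7275)/(1.3746 − 0.7275) = 0.2826/0.6472 = 0.4366
Terminal stock prices: S_uu = 255.1, S_ud = 135, S_dd = 71.44
Terminal payoffs (S − K): max(150.1, 0) = 150.1, max(30, 0) = 30, max(-33.56, 0) = 0
Node u (S = 185.6): V_u = e^(−0.01)·[0.4366·150.1039 + 0.5634·30.0000] = 81.6223
Node d (S = 98.21): V_d = e^(−0.01)·[0.4366·30.0000 + 0.5634·0.0000] = 12.9690
Node 0 (S = 135): V_0 = e^(−0.01)·[0.4366·81.6223 + 0.5634·12.9690] = 42.5187

$42.52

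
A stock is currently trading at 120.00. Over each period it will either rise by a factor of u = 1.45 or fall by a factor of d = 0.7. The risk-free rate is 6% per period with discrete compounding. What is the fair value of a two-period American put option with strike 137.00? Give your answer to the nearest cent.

29.38

Risk-neutral probability p = (1 + 0.06 − 0.7)/(1.45 − 0.7) = 0.3600/0.7500 = 0.4800
Terminal stock prices: S_uu = 252.3, S_ud = 121.8, S_dd = 58.8
Terminal payoffs (K − S): max(-115.3, 0) = 0, max(15.2, 0) = 15.2, max(78.2, 0) = 78.2
Node u (S = 174): continuation = 1/1.06·[0.4800·0.0000 + 0.5200·15.2000] = 7.4566; exercise value = 0.0000 ≤ continuation, so V_u = 7.4566
Node d (S = 84): continuation = 1/1.06·[0.4800·15.2000 + 0.5200·78.2000] = 45.2453; exercise value = 53.0000 > continuation, so V_d = 53.0000 (exercise)
Node 0 (S = 120): continuation = 1/1.06·[0.4800·7.4566 + 0.5200·53.0000] = 29.3766; exercise value = 17.0000 ≤ continuation, so V_0 = 29.3766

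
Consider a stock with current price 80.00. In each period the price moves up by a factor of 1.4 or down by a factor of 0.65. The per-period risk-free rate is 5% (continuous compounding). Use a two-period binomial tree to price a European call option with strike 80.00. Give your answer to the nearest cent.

19.89

Risk-neutral probability p = (e^0.05 − 0.65)/(1.4 − 0.65) = 0.4013/0.7500 = 0.5350
Terminal stock prices: S_uu = 156.8, S_ud = 72.8, S_dd = 33.8
Terminal payoffs (S − K): max(76.8, 0) = 76.8, max(-7.2, 0) = 0, max(-46.2, 0) = 0
Node u (S = 112): V_u = e^(−0.05)·[0.5350·76.8000 + 0.4650·0.0000] = 39.0862
Node d (S = 52): V_d = e^(−0.05)·[0.5350·0.0000 + 0.4650·0.0000] = 0.0000
Node 0 (S = 80): V_0 = e^(−0.05)·[0.5350·39.0862 + 0.4650·0.0000] = 19.8923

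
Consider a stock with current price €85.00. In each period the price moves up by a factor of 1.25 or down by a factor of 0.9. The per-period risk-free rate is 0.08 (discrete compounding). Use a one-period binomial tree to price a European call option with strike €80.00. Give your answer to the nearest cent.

Risk-neutral probability p = (1 + 0.08 − 0.9)/(1.25 − 0.9) = 0.1800/0.3500 = 0.5143
Terminal stock prices: S_u = 106.2, S_d = 76.5
Terminal payoffs (S − K): max(26.25, 0) = 26.25, max(-3.5, 0) = 0
Node 0 (S = 85): V_0 = 1/1.08·[0.5143·26.2500 + 0.4857·0.0000] = 12.5000

€12.50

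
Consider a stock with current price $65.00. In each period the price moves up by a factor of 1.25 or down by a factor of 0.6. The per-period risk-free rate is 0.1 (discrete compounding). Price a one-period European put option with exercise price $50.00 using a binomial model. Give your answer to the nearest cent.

Risk-neutral probability p = (1 + 0.1 − 0.6)/(1.25 − 0.6) = 0.5000/0.6500 = 0.7692
Terminal stock prices: S_u = 81.25, S_d = 39
Terminal payoffs (K − S): max(-31.25, 0) = 0, max(11, 0) = 11
Node 0 (S = 65): V_0 = 1/1.1·[0.7692·0.0000 + 0.2308·11.0000] = 2.3077

$2.31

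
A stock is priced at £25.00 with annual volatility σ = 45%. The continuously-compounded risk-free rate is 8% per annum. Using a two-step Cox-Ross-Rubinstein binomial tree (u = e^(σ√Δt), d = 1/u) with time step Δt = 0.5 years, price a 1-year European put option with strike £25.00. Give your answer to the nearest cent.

£2.89

CRR parameters: u = e^(σ√Δt) = e^(0.45·√0.5) = 1.3746, d = 1/u = 0.7275
Per-period rate: rΔt = 0.08·0.5 = 0.04, so R = e^0.04 = 1.0408
Risk-neutral probability p = (e^0.04 − 0.7275)/(1.3746 − 0.7275) = 0.3134/0.6472 = 0.4842
Terminal stock prices: S_uu = 47.24, S_ud = 25, S_dd = 13.23
Terminal payoffs (K − S): max(-22.24, 0) = 0, max(0, 0) = 0, max(11.77, 0) = 11.77
Node u (S = 34.37): V_u = e^(−0.04)·[0.4842·0.0000 + 0.5158·0.0000] = 0.0000
Node d (S = 18.19): V_d = e^(−0.04)·[0.4842·0.0000 + 0.5158·11.7701] = 5.8333
Node 0 (S = 25): V_0 = e^(−0.04)·[0.4842·0.0000 + 0.5158·5.8333] = 2.8910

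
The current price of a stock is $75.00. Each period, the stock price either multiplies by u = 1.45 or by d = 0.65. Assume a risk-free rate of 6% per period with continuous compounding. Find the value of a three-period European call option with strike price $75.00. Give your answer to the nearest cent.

$26.37

Risk-neutral probability p = (e^0.06 − 0.65)/(1.45 − 0.65) = 0.4118/0.8000 = 0.5148
Terminal stock prices: S_uuu = 228.6, S_uud = 102.5, S_udd = 45.95, S_ddd = 20.6
Terminal payoffs (S − K): max(153.6, 0) = 153.6, max(27.5, 0) = 27.5, max(-29.05, 0) = 0, max(-54.4, 0) = 0
Node uu (S = 157.7): V_uu = e^(−0.06)·[0.5148·153.6469 + 0.4852·27.4969] = 87.0552
Node ud (S = 70.69): V_ud = e^(−0.06)·[0.5148·27.4969 + 0.4852·0.0000] = 13.3309
Node dd (S = 31.69): V_dd = e^(−0.06)·[0.5148·0.0000 + 0.4852·0.0000] = 0.0000
Node u (S = 108.8): V_u = e^(−0.06)·[0.5148·87.0552 + 0.4852·13.3309] = 48.2973
Node d (S = 48.75): V_d = e^(−0.06)·[0.5148·13.3309 + 0.4852·0.0000] = 6.4631
Node 0 (S = 75): V_0 = e^(−0.06)·[0.5148·48.2973 + 0.4852·6.4631] = 26.3686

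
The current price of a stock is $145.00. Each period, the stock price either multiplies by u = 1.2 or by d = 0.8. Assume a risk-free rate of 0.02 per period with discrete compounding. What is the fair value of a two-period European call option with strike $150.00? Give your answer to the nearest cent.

Risk-neutral probability p = (1 + 0.02 − 0.8)/(1.2 − 0.8) = 0.2200/0.4000 = 0.5500
Terminal stock prices: S_uu = 208.8, S_ud = 139.2, S_dd = 92.8
Terminal payoffs (S − K): max(58.8, 0) = 58.8, max(-10.8, 0) = 0, max(-57.2, 0) = 0
Node u (S = 174): V_u = 1/1.02·[0.5500·58.8000 + 0.4500·0.0000] = 31.7059
Node d (S = 116): V_d = 1/1.02·[0.5500·0.0000 + 0.4500·0.0000] = 0.0000
Node 0 (S = 145): V_0 = 1/1.02·[0.5500·31.7059 + 0.4500·0.0000] = 17.0963

$17.10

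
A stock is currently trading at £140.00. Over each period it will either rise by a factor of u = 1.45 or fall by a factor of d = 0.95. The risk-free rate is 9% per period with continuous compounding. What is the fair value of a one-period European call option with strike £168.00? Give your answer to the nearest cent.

£9.22

Risk-neutral probability p = (e^0.09 − 0.95)/(1.45 − 0.95) = 0.1442/0.5000 = 0.2883
Terminal stock prices: S_u = 203, S_d = 133
Terminal payoffs (S − K): max(35, 0) = 35, max(-35, 0) = 0
Node 0 (S = 140): V_0 = e^(−0.09)·[0.2883·35.0000 + 0.7117·0.0000] = 9.2236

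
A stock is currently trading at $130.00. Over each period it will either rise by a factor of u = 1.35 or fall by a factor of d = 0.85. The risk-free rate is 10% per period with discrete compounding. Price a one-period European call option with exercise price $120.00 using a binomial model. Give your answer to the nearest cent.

Risk-neutral probability p = (1 + 0.1 − 0.85)/(1.35 − 0.85) = 0.2500/0.5000 = 0.5000
Terminal stock prices: S_u = 175.5, S_d = 110.5
Terminal payoffs (S − K): max(55.5, 0) = 55.5, max(-9.5, 0) = 0
Node 0 (S = 130): V_0 = 1/1.1·[0.5000·55.5000 + 0.5000·0.0000] = 25.2273

$25.23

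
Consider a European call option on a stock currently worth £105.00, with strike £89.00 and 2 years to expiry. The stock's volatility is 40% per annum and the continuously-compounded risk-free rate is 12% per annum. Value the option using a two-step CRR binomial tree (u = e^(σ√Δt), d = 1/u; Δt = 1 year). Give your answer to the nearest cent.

£41.46

CRR parameters: u = e^(σ√Δt) = e^(0.4·√1) = 1.4918, d = 1/u = 0.6703
Per-period rate: rΔt = 0.12·1 = 0.12, so R = e^0.12 = 1.1275
Risk-neutral probability p = (e^0.12 − 0.6703)/(1.4918 − 0.6703) = 0.4572/0.8215 = 0.5565
Terminal stock prices: S_uu = 233.7, S_ud = 105, S_dd = 47.18
Terminal payoffs (S − K): max(144.7, 0) = 144.7, max(16, 0) = 16, max(-41.82, 0) = 0
Node u (S = 156.6): V_u = e^(−0.12)·[0.5565·144.6818 + 0.4435·16.0000] = 77.7057
Node d (S = 70.38): V_d = e^(−0.12)·[0.5565·16.0000 + 0.4435·0.0000] = 7.8973
Node 0 (S = 105): V_0 = e^(−0.12)·[0.5565·77.7057 + 0.4435·7.8973] = 41.4604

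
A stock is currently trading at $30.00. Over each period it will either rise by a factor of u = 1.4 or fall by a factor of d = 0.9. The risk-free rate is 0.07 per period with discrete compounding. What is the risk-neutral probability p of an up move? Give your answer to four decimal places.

Risk-neutral probability p = (1 + 0.07 − 0.9)/(1.4 − 0.9) = 0.1700/0.5000 = 0.3400

p = 0.3400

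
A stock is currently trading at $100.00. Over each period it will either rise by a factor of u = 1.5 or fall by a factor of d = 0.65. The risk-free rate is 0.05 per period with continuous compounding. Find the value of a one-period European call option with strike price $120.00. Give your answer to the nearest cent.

$13.47

Risk-neutral probability p = (e^0.05 − 0.65)/(1.5 − 0.65) = 0.4013/0.8500 = 0.4721
Terminal stock prices: S_u = 150, S_d = 65
Terminal payoffs (S − K): max(30, 0) = 30, max(-55, 0) = 0
Node 0 (S = 100): V_0 = e^(−0.05)·[0.4721·30.0000 + 0.5279·0.0000] = 13.4718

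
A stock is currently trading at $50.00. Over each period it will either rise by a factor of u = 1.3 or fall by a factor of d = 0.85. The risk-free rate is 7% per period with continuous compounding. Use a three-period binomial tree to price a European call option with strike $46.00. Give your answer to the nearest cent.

Risk-neutral probability p = (e^0.07 − 0.85)/(1.3 − 0.85) = 0.2225/0.4500 = 0.4945
Terminal stock prices: S_uuu = 109.9, S_uud = 71.83, S_udd = 46.96, S_ddd = 30.71
Terminal payoffs (S − K): max(63.85, 0) = 63.85, max(25.83, 0) = 25.83, max(0.9625, 0) = 0.9625, max(-15.29, 0) = 0
Node uu (S = 84.5): V_uu = e^(−0.07)·[0.4945·63.8500 + 0.5055·25.8250] = 41.6099
Node ud (S = 55.25): V_ud = e^(−0.07)·[0.4945·25.8250 + 0.5055·0.9625] = 12.3599
Node dd (S = 36.12): V_dd = e^(−0.07)·[0.4945·0.9625 + 0.5055·0.0000] = 0.4437
Node u (S = 65): V_u = e^(−0.07)·[0.4945·41.6099 + 0.5055·12.3599] = 25.0095
Node d (S = 42.5): V_d = e^(−0.07)·[0.4945·12.3599 + 0.5055·0.4437] = 5.9075
Node 0 (S = 50): V_0 = e^(−0.07)·[0.4945·25.0095 + 0.5055·5.9075] = 14.3148

$14.31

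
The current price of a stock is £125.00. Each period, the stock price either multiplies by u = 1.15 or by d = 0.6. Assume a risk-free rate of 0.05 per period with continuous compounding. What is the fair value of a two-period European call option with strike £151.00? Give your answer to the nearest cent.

£8.72

Risk-neutral probability p = (e^0.05 − 0.6)/(1.15 − 0.6) = 0.4513/0.5500 = 0.8205
Terminal stock prices: S_uu = 165.3, S_ud = 86.25, S_dd = 45
Terminal payoffs (S − K): max(14.31, 0) = 14.31, max(-64.75, 0) = 0, max(-106, 0) = 0
Node u (S = 143.8): V_u = e^(−0.05)·[0.8205·14.3125 + 0.1795·0.0000] = 11.1706
Node d (S = 75): V_d = e^(−0.05)·[0.8205·0.0000 + 0.1795·0.0000] = 0.0000
Node 0 (S = 125): V_0 = e^(−0.05)·[0.8205·11.1706 + 0.1795·0.0000] = 8.7184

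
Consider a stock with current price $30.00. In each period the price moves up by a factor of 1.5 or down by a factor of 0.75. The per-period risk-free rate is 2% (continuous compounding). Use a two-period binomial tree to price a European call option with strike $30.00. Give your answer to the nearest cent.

$6.34

Risk-neutral probability p = (e^0.02 − 0.75)/(1.5 − 0.75) = 0.2702/0.7500 = 0.3603
Terminal stock prices: S_uu = 67.5, S_ud = 33.75, S_dd = 16.88
Terminal payoffs (S − K): max(37.5, 0) = 37.5, max(3.75, 0) = 3.75, max(-13.12, 0) = 0
Node u (S = 45): V_u = e^(−0.02)·[0.3603·37.5000 + 0.6397·3.7500] = 15.5940
Node d (S = 22.5): V_d = e^(−0.02)·[0.3603·3.7500 + 0.6397·0.0000] = 1.3243
Node 0 (S = 30): V_0 = e^(−0.02)·[0.3603·15.5940 + 0.6397·1.3243] = 6.3372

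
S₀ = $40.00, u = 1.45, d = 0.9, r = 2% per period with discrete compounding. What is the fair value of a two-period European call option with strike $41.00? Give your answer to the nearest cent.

Risk-neutral probability p = (1 + 0.02 − 0.9)/(1.45 − 0.9) = 0.1200/0.5500 = 0.2182
Terminal stock prices: S_uu = 84.1, S_ud = 52.2, S_dd = 32.4
Terminal payoffs (S − K): max(43.1, 0) = 43.1, max(11.2, 0) = 11.2, max(-8.6, 0) = 0
Node u (S = 58): V_u = 1/1.02·[0.2182·43.1000 + 0.7818·11.2000] = 17.8039
Node d (S = 36): V_d = 1/1.02·[0.2182·11.2000 + 0.7818·0.0000] = 2.3957
Node 0 (S = 40): V_0 = 1/1.02·[0.2182·17.8039 + 0.7818·2.3957] = 5.6446

$5.64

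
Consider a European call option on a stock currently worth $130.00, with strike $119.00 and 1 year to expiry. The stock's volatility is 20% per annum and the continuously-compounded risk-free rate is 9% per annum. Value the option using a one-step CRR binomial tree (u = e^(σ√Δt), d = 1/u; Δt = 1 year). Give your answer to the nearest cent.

$24.87

CRR parameters: u = e^(σ√Δt) = e^(0.2·√1) = 1.2214, d = 1/u = 0.8187
Per-period rate: rΔt = 0.09·1 = 0.09, so R = e^0.09 = 1.0942
Risk-neutral probability p = (e^0.09 − 0.8187)/(1.2214 − 0.8187) = 0.2754/0.4027 = 0.6840
Terminal stock prices: S_u = 158.8, S_d = 106.4
Terminal payoffs (S − K): max(39.78, 0) = 39.78, max(-12.57, 0) = 0
Node 0 (S = 130): V_0 = e^(−0.09)·[0.6840·39.7824 + 0.3160·0.0000] = 24.8705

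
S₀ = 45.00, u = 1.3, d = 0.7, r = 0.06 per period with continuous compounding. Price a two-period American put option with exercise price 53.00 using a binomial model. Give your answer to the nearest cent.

Risk-neutral probability p = (e^0.06 − 0.7)/(1.3 − 0.7) = 0.3618/0.6000 = 0.6031
Terminal stock prices: S_uu = 76.05, S_ud = 40.95, S_dd = 22.05
Terminal payoffs (K − S): max(-23.05, 0) = 0, max(12.05, 0) = 12.05, max(30.95, 0) = 30.95
Node u (S = 58.5): continuation = e^(−0.06)·[0.6031·0.0000 + 0.3969·12.0500] = 4.5046; exercise value = 0.0000 ≤ continuation, so V_u = 4.5046
Node d (S = 31.5): continuation = e^(−0.06)·[0.6031·12.0500 + 0.3969·30.9500] = 18.4135; exercise value = 21.5000 > continuation, so V_d = 21.5000 (exercise)
Node 0 (S = 45): continuation = e^(−0.06)·[0.6031·4.5046 + 0.3969·21.5000] = 10.5955; exercise value = 8.0000 ≤ continuation, so V_0 = 10.5955

10.60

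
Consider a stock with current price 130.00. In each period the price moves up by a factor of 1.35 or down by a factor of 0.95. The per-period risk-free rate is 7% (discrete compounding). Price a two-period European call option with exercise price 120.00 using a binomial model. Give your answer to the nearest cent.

26.33

Risk-neutral probability p = (1 + 0.07 − 0.95)/(1.35 − 0.95) = 0.1200/0.4000 = 0.3000
Terminal stock prices: S_uu = 236.9, S_ud = 166.7, S_dd = 117.3
Terminal payoffs (S − K): max(116.9, 0) = 116.9, max(46.72, 0) = 46.72, max(-2.675, 0) = 0
Node u (S = 175.5): V_u = 1/1.07·[0.3000·116.9250 + 0.7000·46.7250] = 63.3505
Node d (S = 123.5): V_d = 1/1.07·[0.3000·46.7250 + 0.7000·0.0000] = 13.1005
Node 0 (S = 130): V_0 = 1/1.07·[0.3000·63.3505 + 0.7000·13.1005] = 26.3322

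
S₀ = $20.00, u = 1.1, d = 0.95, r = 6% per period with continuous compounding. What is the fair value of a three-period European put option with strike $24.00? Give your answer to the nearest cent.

$0.95

Risk-neutral probability p = (e^0.06 − 0.95)/(1.1 − 0.95) = 0.1118/0.1500 = 0.7456
Terminal stock prices: S_uuu = 26.62, S_uud = 22.99, S_udd = 19.86, S_ddd = 17.15
Terminal payoffs (K − S): max(-2.62, 0) = 0, max(1.01, 0) = 1.01, max(4.145, 0) = 4.145, max(6.853, 0) = 6.853
Node uu (S = 24.2): V_uu = e^(−0.06)·[0.7456·0.0000 + 0.2544·1.0100] = 0.2420
Node ud (S = 20.9): V_ud = e^(−0.06)·[0.7456·1.0100 + 0.2544·4.1450] = 1.7023
Node dd (S = 18.05): V_dd = e^(−0.06)·[0.7456·4.1450 + 0.2544·6.8525] = 4.5523
Node u (S = 22): V_u = e^(−0.06)·[0.7456·0.2420 + 0.2544·1.7023] = 0.5778
Node d (S = 19): V_d = e^(−0.06)·[0.7456·1.7023 + 0.2544·4.5523] = 2.2861
Node 0 (S = 20): V_0 = e^(−0.06)·[0.7456·0.5778 + 0.2544·2.2861] = 0.9535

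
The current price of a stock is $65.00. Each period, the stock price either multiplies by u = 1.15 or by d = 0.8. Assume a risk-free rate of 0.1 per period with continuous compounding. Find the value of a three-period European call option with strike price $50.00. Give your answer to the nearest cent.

Risk-neutral probability p = (e^0.1 − 0.8)/(1.15 − 0.8) = 0.3052/0.3500 = 0.8719
Terminal stock prices: S_uuu = 98.86, S_uud = 68.77, S_udd = 47.84, S_ddd = 33.28
Terminal payoffs (S − K): max(48.86, 0) = 48.86, max(18.77, 0) = 18.77, max(-2.16, 0) = 0, max(-16.72, 0) = 0
Node uu (S = 85.96): V_uu = e^(−0.1)·[0.8719·48.8569 + 0.1281·18.7700] = 40.7206
Node ud (S = 59.8): V_ud = e^(−0.1)·[0.8719·18.7700 + 0.1281·0.0000] = 14.8085
Node dd (S = 41.6): V_dd = e^(−0.1)·[0.8719·0.0000 + 0.1281·0.0000] = 0.0000
Node u (S = 74.75): V_u = e^(−0.1)·[0.8719·40.7206 + 0.1281·14.8085] = 33.8425
Node d (S = 52): V_d = e^(−0.1)·[0.8719·14.8085 + 0.1281·0.0000] = 11.6830
Node 0 (S = 65): V_0 = e^(−0.1)·[0.8719·33.8425 + 0.1281·11.6830] = 28.0538

$28.05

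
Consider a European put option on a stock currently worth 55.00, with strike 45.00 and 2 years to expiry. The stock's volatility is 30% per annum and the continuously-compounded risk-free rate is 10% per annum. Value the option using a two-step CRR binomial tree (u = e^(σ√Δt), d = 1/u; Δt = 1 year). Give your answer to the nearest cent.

1.96

CRR parameters: u = e^(σ√Δt) = e^(0.3·√1) = 1.3499, d = 1/u = 0.7408
Per-period rate: rΔt = 0.1·1 = 0.1, so R = e^0.1 = 1.1052
Risk-neutral probability p = (e^0.1 − 0.7408)/(1.3499 − 0.7408) = 0.3644/0.6090 = 0.5982
Terminal stock prices: S_uu = 100.2, S_ud = 55, S_dd = 30.18
Terminal payoffs (K − S): max(-55.22, 0) = 0, max(-10, 0) = 0, max(14.82, 0) = 14.82
Node u (S = 74.24): V_u = e^(−0.1)·[0.5982·0.0000 + 0.4018·0.0000] = 0.0000
Node d (S = 40.75): V_d = e^(−0.1)·[0.5982·0.0000 + 0.4018·14.8154] = 5.3858
Node 0 (S = 55): V_0 = e^(−0.1)·[0.5982·0.0000 + 0.4018·5.3858] = 1.9579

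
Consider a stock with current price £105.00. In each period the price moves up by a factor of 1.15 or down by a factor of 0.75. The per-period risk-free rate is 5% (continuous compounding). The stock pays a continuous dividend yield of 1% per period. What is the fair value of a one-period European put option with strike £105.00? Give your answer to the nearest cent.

Per-period risk-free factor R = e^0.05 = 1.0513; dividend-adjusted growth = e^(0.05−0.01) = 1.0408.
Risk-neutral probability p = (1.0408 − 0.75)/(1.15 − 0.75) = 0.2908/0.4000 = 0.7270
Terminal stock prices: S_u = 120.7, S_d = 78.75
Terminal payoffs (K − S): max(-15.75, 0) = 0, max(26.25, 0) = 26.25
Node 0 (S = 105): V_0 = e^(−0.05)·[0.7270·0.0000 + 0.2730·26.2500] = 6.8161

£6.82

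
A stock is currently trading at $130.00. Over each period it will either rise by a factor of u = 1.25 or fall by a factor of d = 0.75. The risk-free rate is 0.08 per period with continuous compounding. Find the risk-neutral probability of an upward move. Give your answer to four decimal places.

Risk-neutral probability p = (e^0.08 − 0.75)/(1.25 − 0.75) = 0.3333/0.5000 = 0.6666

p = 0.6666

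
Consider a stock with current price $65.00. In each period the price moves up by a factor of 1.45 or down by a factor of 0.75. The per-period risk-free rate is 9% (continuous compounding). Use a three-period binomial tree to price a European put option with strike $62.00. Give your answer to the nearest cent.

Risk-neutral probability p = (e^0.09 − 0.75)/(1.45 − 0.75) = 0.3442/0.7000 = 0.4917
Terminal stock prices: S_uuu = 198.2, S_uud = 102.5, S_udd = 53.02, S_ddd = 27.42
Terminal payoffs (K − S): max(-136.2, 0) = 0, max(-40.5, 0) = 0, max(8.984, 0) = 8.984, max(34.58, 0) = 34.58
Node uu (S = 136.7): V_uu = e^(−0.09)·[0.4917·0.0000 + 0.5083·0.0000] = 0.0000
Node ud (S = 70.69): V_ud = e^(−0.09)·[0.4917·0.0000 + 0.5083·8.9844] = 4.1739
Node dd (S = 36.56): V_dd = e^(−0.09)·[0.4917·8.9844 + 0.5083·34.5781] = 20.1012
Node u (S = 94.25): V_u = e^(−0.09)·[0.4917·0.0000 + 0.5083·4.1739] = 1.9391
Node d (S = 48.75): V_d = e^(−0.09)·[0.4917·4.1739 + 0.5083·20.1012] = 11.2140
Node 0 (S = 65): V_0 = e^(−0.09)·[0.4917·1.9391 + 0.5083·11.2140] = 6.0811

$6.08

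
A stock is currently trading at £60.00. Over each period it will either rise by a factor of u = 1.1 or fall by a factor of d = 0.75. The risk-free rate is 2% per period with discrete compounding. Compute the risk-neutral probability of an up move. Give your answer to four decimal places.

Risk-neutral probability p = (1 + 0.02 − 0.75)/(1.1 − 0.75) = 0.2700/0.3500 = 0.7714

p = 0.7714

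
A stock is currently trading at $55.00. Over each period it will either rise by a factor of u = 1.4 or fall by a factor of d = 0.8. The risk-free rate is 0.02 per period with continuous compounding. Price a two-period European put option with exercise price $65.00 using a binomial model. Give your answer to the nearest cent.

Risk-neutral probability p = (e^0.02 − 0.8)/(1.4 − 0.8) = 0.2202/0.6000 = 0.3670
Terminal stock prices: S_uu = 107.8, S_ud = 61.6, S_dd = 35.2
Terminal payoffs (K − S): max(-42.8, 0) = 0, max(3.4, 0) = 3.4, max(29.8, 0) = 29.8
Node u (S = 77): V_u = e^(−0.02)·[0.3670·0.0000 + 0.6330·3.4000] = 2.1096
Node d (S = 44): V_d = e^(−0.02)·[0.3670·3.4000 + 0.6330·29.8000] = 19.7129
Node 0 (S = 55): V_0 = e^(−0.02)·[0.3670·2.1096 + 0.6330·19.7129] = 12.9900

$12.99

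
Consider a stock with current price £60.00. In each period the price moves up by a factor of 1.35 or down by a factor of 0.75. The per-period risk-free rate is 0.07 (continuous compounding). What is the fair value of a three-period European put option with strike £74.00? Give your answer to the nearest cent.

£11.85

Risk-neutral probability p = (e^0.07 − 0.75)/(1.35 − 0.75) = 0.3225/0.6000 = 0.5375
Terminal stock prices: S_uuu = 147.6, S_uud = 82.01, S_udd = 45.56, S_ddd = 25.31
Terminal payoffs (K − S): max(-73.62, 0) = 0, max(-8.013, 0) = 0, max(28.44, 0) = 28.44, max(48.69, 0) = 48.69
Node uu (S = 109.4): V_uu = e^(−0.07)·[0.5375·0.0000 + 0.4625·0.0000] = 0.0000
Node ud (S = 60.75): V_ud = e^(−0.07)·[0.5375·0.0000 + 0.4625·28.4375] = 12.2628
Node dd (S = 33.75): V_dd = e^(−0.07)·[0.5375·28.4375 + 0.4625·48.6875] = 35.2471
Node u (S = 81): V_u = e^(−0.07)·[0.5375·0.0000 + 0.4625·12.2628] = 5.2880
Node d (S = 45): V_d = e^(−0.07)·[0.5375·12.2628 + 0.4625·35.2471] = 21.3451
Node 0 (S = 60): V_0 = e^(−0.07)·[0.5375·5.2880 + 0.4625·21.3451] = 11.8546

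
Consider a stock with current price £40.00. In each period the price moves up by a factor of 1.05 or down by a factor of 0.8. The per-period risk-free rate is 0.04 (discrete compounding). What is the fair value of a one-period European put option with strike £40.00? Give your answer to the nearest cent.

£0.31

Risk-neutral probability p = (1 + 0.04 − 0.8)/(1.05 − 0.8) = 0.2400/0.2500 = 0.9600
Terminal stock prices: S_u = 42, S_d = 32
Terminal payoffs (K − S): max(-2, 0) = 0, max(8, 0) = 8
Node 0 (S = 40): V_0 = 1/1.04·[0.9600·0.0000 + 0.0400·8.0000] = 0.3077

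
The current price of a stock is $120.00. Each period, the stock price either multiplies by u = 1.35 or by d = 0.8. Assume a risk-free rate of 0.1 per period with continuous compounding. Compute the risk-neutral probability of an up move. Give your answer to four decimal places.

p = 0.5549

Risk-neutral probability p = (e^0.1 − 0.8)/(1.35 − 0.8) = 0.3052/0.5500 = 0.5549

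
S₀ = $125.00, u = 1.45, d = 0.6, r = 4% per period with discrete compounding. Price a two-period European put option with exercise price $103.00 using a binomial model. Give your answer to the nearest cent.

$12.48

Risk-neutral probability p = (1 + 0.04 − 0.6)/(1.45 − 0.6) = 0.4400/0.8500 = 0.5176
Terminal stock prices: S_uu = 262.8, S_ud = 108.8, S_dd = 45
Terminal payoffs (K − S): max(-159.8, 0) = 0, max(-5.75, 0) = 0, max(58, 0) = 58
Node u (S = 181.2): V_u = 1/1.04·[0.5176·0.0000 + 0.4824·0.0000] = 0.0000
Node d (S = 75): V_d = 1/1.04·[0.5176·0.0000 + 0.4824·58.0000] = 26.9005
Node 0 (S = 125): V_0 = 1/1.04·[0.5176·0.0000 + 0.4824·26.9005] = 12.4765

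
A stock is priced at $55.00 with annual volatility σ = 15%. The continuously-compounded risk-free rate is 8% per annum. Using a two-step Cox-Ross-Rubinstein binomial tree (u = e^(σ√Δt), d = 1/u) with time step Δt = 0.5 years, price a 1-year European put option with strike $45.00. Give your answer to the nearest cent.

CRR parameters: u = e^(σ√Δt) = e^(0.15·√0.5) = 1.1119, d = 1/u = 0.8994
Per-period rate: rΔt = 0.08·0.5 = 0.04, so R = e^0.04 = 1.0408
Risk-neutral probability p = (e^0.04 − 0.8994)/(1.1119 − 0.8994) = 0.1414/0.2125 = 0.6655
Terminal stock prices: S_uu = 68, S_ud = 55, S_dd = 44.49
Terminal payoffs (K − S): max(-23, 0) = 0, max(-10, 0) = 0, max(0.5128, 0) = 0.5128
Node u (S = 61.15): V_u = e^(−0.04)·[0.6655·0.0000 + 0.3345·0.0000] = 0.0000
Node d (S = 49.47): V_d = e^(−0.04)·[0.6655·0.0000 + 0.3345·0.5128] = 0.1648
Node 0 (S = 55): V_0 = e^(−0.04)·[0.6655·0.0000 + 0.3345·0.1648] = 0.0530

$0.05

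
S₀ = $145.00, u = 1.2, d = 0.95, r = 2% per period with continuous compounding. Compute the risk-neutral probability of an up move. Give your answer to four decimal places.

Risk-neutral probability p = (e^0.02 − 0.95)/(1.2 − 0.95) = 0.0702/0.2500 = 0.2808

p = 0.2808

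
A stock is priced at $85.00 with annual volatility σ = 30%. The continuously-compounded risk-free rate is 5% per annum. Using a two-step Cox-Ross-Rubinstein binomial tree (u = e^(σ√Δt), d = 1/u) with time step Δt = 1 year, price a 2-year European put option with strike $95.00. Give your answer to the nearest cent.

$15.04

CRR parameters: u = e^(σ√Δt) = e^(0.3·√1) = 1.3499, d = 1/u = 0.7408
Per-period rate: rΔt = 0.05·1 = 0.05, so R = e^0.05 = 1.0513
Risk-neutral probability p = (e^0.05 − 0.7408)/(1.3499 − 0.7408) = 0.3105/0.6090 = 0.5097
Terminal stock prices: S_uu = 154.9, S_ud = 85, S_dd = 46.65
Terminal payoffs (K − S): max(-59.88, 0) = 0, max(10, 0) = 10, max(48.35, 0) = 48.35
Node u (S = 114.7): V_u = e^(−0.05)·[0.5097·0.0000 + 0.4903·10.0000] = 4.6635
Node d (S = 62.97): V_d = e^(−0.05)·[0.5097·10.0000 + 0.4903·48.3510] = 27.3972
Node 0 (S = 85): V_0 = e^(−0.05)·[0.5097·4.6635 + 0.4903·27.3972] = 15.0379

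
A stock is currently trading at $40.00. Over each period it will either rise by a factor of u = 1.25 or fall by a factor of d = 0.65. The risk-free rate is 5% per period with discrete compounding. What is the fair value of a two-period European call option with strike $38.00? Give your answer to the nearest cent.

Risk-neutral probability p = (1 + 0.05 − 0.65)/(1.25 − 0.65) = 0.4000/0.6000 = 0.6667
Terminal stock prices: S_uu = 62.5, S_ud = 32.5, S_dd = 16.9
Terminal payoffs (S − K): max(24.5, 0) = 24.5, max(-5.5, 0) = 0, max(-21.1, 0) = 0
Node u (S = 50): V_u = 1/1.05·[0.6667·24.5000 + 0.3333·0.0000] = 15.5556
Node d (S = 26): V_d = 1/1.05·[0.6667·0.0000 + 0.3333·0.0000] = 0.0000
Node 0 (S = 40): V_0 = 1/1.05·[0.6667·15.5556 + 0.3333·0.0000] = 9.8765

$9.88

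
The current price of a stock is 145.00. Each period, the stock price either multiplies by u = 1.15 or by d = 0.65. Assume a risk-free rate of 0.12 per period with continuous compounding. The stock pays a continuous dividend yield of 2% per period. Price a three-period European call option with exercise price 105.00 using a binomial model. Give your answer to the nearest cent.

63.86

Per-period risk-free factor R = e^0.12 = 1.1275; dividend-adjusted growth = e^(0.12−0.02) = 1.1052.
Risk-neutral probability p = (1.1052 − 0.65)/(1.15 − 0.65) = 0.4552/0.5000 = 0.9103
Terminal stock prices: S_uuu = 220.5, S_uud = 124.6, S_udd = 70.45, S_ddd = 39.82
Terminal payoffs (S − K): max(115.5, 0) = 115.5, max(19.65, 0) = 19.65, max(-34.55, 0) = 0, max(-65.18, 0) = 0
Node uu (S = 191.8): V_uu = e^(−0.12)·[0.9103·115.5269 + 0.0897·19.6456] = 94.8387
Node ud (S = 108.4): V_ud = e^(−0.12)·[0.9103·19.6456 + 0.0897·0.0000] = 15.8619
Node dd (S = 61.26): V_dd = e^(−0.12)·[0.9103·0.0000 + 0.0897·0.0000] = 0.0000
Node u (S = 166.8): V_u = e^(−0.12)·[0.9103·94.8387 + 0.0897·15.8619] = 77.8342
Node d (S = 94.25): V_d = e^(−0.12)·[0.9103·15.8619 + 0.0897·0.0000] = 12.8069
Node 0 (S = 145): V_0 = e^(−0.12)·[0.9103·77.8342 + 0.0897·12.8069] = 63.8618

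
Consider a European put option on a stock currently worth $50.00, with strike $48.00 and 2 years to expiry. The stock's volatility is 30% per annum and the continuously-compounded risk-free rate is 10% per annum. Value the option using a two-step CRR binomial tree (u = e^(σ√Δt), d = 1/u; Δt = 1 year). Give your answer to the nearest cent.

CRR parameters: u = e^(σ√Δt) = e^(0.3·√1) = 1.3499, d = 1/u = 0.7408
Per-period rate: rΔt = 0.1·1 = 0.1, so R = e^0.1 = 1.1052
Risk-neutral probability p = (e^0.1 − 0.7408)/(1.3499 − 0.7408) = 0.3644/0.6090 = 0.5982
Terminal stock prices: S_uu = 91.11, S_ud = 50, S_dd = 27.44
Terminal payoffs (K − S): max(-43.11, 0) = 0, max(-2, 0) = 0, max(20.56, 0) = 20.56
Node u (S = 67.49): V_u = e^(−0.1)·[0.5982·0.0000 + 0.4018·0.0000] = 0.0000
Node d (S = 37.04): V_d = e^(−0.1)·[0.5982·0.0000 + 0.4018·20.5594] = 7.4739
Node 0 (S = 50): V_0 = e^(−0.1)·[0.5982·0.0000 + 0.4018·7.4739] = 2.7170

$2.72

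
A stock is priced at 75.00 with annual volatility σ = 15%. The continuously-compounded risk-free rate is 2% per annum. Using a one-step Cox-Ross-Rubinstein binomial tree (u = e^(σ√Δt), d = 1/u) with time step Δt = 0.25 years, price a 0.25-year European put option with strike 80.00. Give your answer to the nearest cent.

CRR parameters: u = e^(σ√Δt) = e^(0.15·√0.25) = 1.0779, d = 1/u = 0.9277
Per-period rate: rΔt = 0.02·0.25 = 0.005, so R = e^0.005 = 1.0050
Risk-neutral probability p = (e^0.005 − 0.9277)/(1.0779 − 0.9277) = 0.0773/0.1501 = 0.5146
Terminal stock prices: S_u = 80.84, S_d = 69.58
Terminal payoffs (K − S): max(-0.8413, 0) = 0, max(10.42, 0) = 10.42
Node 0 (S = 75): V_0 = e^(−0.005)·[0.5146·0.0000 + 0.4854·10.4192] = 5.0318

5.03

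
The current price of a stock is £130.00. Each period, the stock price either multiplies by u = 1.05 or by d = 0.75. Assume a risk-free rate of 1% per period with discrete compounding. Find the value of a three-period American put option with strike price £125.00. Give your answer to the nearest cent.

Risk-neutral probability p = (1 + 0.01 − 0.75)/(1.05 − 0.75) = 0.2600/0.3000 = 0.8667
Terminal stock prices: S_uuu = 150.5, S_uud = 107.5, S_udd = 76.78, S_ddd = 54.84
Terminal payoffs (K − S): max(-25.49, 0) = 0, max(17.51, 0) = 17.51, max(48.22, 0) = 48.22, max(70.16, 0) = 70.16
Node uu (S = 143.3): continuation = 1/1.01·[0.8667·0.0000 + 0.1333·17.5062] = 2.3111; exercise value = 0.0000 ≤ continuation, so V_uu = 2.3111
Node ud (S = 102.4): continuation = 1/1.01·[0.8667·17.5062 + 0.1333·48.2188] = 21.3874; exercise value = 22.6250 > continuation, so V_ud = 22.6250 (exercise)
Node dd (S = 73.12): continuation = 1/1.01·[0.8667·48.2188 + 0.1333·70.1562] = 50.6374; exercise value = 51.8750 > continuation, so V_dd = 51.8750 (exercise)
Node u (S = 136.5): continuation = 1/1.01·[0.8667·2.3111 + 0.1333·22.6250] = 4.9699; exercise value = 0.0000 ≤ continuation, so V_u = 4.9699
Node d (S = 97.5): continuation = 1/1.01·[0.8667·22.6250 + 0.1333·51.8750] = 26.2624; exercise value = 27.5000 > continuation, so V_d = 27.5000 (exercise)
Node 0 (S = 130): continuation = 1/1.01·[0.8667·4.9699 + 0.1333·27.5000] = 7.8949; exercise value = 0.0000 ≤ continuation, so V_0 = 7.8949

£7.89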